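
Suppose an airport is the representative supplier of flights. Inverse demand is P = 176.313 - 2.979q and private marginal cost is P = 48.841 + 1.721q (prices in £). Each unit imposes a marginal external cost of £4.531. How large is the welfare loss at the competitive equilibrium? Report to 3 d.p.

DWL = £2.184

Market equilibrium (private): 48.841 + 1.721q = 176.313 - 2.979q → q_m = 27.1217.
Social marginal cost = private MC + MEC = 53.372 + 1.721q.
Set SMC = demand: 53.372 + 1.721q = 176.313 - 2.979q → q* = 26.1577.
The loss is the area between SMC and demand from q* to q_m; with linear curves that's a triangle of height MEC(q_m).
DWL = ½ × 0.9640 × 4.5310 = 2.1839.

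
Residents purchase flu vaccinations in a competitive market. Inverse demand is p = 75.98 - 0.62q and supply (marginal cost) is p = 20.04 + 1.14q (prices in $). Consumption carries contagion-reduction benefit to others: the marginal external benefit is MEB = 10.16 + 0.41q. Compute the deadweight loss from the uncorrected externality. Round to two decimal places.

Market equilibrium (private): 20.04 + 1.14q = 75.98 - 0.62q → q_m = 31.7841.
Social marginal benefit = demand + MEB = 86.14 - 0.21q.
Set SMB = MC: 86.14 - 0.21q = 20.04 + 1.14q → q* = 48.9630.
Between q* and q_m the wedge SMB − MC runs linearly from 0 to MEB(q_m), so the loss is a triangle.
DWL = ½ × 17.1789 × 23.1915 = 199.2022.

DWL = $199.20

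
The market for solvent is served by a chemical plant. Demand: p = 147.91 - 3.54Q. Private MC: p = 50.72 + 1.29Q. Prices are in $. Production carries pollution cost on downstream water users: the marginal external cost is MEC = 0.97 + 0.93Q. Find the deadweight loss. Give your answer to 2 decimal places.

Market equilibrium (private): 50.72 + 1.29Q = 147.91 - 3.54Q → Q_m = 20.1222.
Social marginal cost = private MC + MEC = 51.69 + 2.22Q.
Set SMC = demand: 51.69 + 2.22Q = 147.91 - 3.54Q → Q* = 16.7049.
Height of the DWL triangle at Q_m is SMC(Q_m) − demand(Q_m) = MEC(Q_m) = 19.6836.
DWL = ½ × 3.4173 × 19.6836 = 33.6324.

DWL = $33.63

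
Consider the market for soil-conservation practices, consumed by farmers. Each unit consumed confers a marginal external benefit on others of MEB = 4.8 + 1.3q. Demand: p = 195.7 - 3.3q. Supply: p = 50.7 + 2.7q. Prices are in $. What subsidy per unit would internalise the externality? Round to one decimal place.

Social marginal benefit = demand + MEB = 200.5 - 2.0q.
Set SMB = MC: 200.5 - 2.0q = 50.7 + 2.7q → q* = 31.8723.
The Pigouvian subsidy equals MEB at q*: 4.8 + 1.3×31.8723 = 46.2340.

subsidy = $46.2 per unit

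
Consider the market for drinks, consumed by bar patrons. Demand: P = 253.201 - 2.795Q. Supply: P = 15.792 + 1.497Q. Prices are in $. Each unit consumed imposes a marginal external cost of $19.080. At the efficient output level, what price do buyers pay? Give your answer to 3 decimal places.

Social marginal benefit = demand − MEC = 234.121 - 2.795Q.
Set SMB = MC: 234.121 - 2.795Q = 15.792 + 1.497Q → Q* = 50.8688.
Consumer price on the demand curve at Q*: 253.201 − 2.795×50.8688 = 111.0227.

P = $111.023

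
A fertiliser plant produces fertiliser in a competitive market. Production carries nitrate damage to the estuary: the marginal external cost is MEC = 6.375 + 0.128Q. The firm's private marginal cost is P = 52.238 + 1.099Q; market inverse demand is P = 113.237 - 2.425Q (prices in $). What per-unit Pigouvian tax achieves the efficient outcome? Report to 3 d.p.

Social marginal cost = private MC + MEC = 58.613 + 1.227Q.
Set SMC = demand: 58.613 + 1.227Q = 113.237 - 2.425Q → Q* = 14.9573.
The Pigouvian tax equals MEC at Q*: 6.375 + 0.128×14.9573 = 8.2895.

tax = $8.290 per unit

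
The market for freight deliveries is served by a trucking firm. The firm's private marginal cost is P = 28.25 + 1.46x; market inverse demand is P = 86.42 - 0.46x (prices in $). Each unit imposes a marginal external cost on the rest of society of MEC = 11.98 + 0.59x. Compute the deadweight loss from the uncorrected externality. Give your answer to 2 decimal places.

DWL = $177.56

Market equilibrium (private): 28.25 + 1.46x = 86.42 - 0.46x → x_m = 30.2969.
Social marginal cost = private MC + MEC = 40.23 + 2.05x.
Set SMC = demand: 40.23 + 2.05x = 86.42 - 0.46x → x* = 18.4024.
The welfare-loss triangle has base |x_m − x*| and height MEC(x_m) (the vertical gap between SMC and demand is zero at x* and MEC at x_m).
DWL = ½ × 11.8945 × 29.8552 = 177.5563.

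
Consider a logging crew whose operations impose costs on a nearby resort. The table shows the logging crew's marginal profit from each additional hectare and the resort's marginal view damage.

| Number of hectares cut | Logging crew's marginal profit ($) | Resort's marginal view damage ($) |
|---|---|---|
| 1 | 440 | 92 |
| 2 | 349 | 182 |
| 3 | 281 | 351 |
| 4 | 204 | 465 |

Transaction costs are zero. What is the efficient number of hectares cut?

Bargaining reaches the level where marginal profit last exceeds marginal view damage.
That holds through level 2 (349 ≥ 182) but not at 3 (281 < 351).

2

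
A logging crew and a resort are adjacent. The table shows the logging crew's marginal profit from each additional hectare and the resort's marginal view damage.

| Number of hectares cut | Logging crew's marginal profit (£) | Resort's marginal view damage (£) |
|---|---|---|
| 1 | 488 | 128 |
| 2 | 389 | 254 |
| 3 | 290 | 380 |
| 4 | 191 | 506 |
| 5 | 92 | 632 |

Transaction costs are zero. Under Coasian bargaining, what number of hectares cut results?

2

Bargaining reaches the level where marginal profit last exceeds marginal view damage.
That holds through level 2 (389 ≥ 254) but not at 3 (290 < 380).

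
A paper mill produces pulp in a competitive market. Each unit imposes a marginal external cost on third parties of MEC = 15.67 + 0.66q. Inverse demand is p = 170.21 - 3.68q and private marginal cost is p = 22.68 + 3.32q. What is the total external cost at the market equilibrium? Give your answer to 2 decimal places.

476.84

Market equilibrium (private): 22.68 + 3.32q = 170.21 - 3.68q → q_m = 21.0757.
Total external cost = ∫₀^{q_m} (15.67 + 0.66q) dq = 15.67×21.0757 + ½×0.66×21.0757² = 476.8373.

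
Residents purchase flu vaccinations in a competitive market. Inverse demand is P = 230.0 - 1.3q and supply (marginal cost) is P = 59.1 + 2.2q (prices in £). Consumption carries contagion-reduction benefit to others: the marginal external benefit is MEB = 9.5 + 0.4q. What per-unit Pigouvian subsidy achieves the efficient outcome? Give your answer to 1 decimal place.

Social marginal benefit = demand + MEB = 239.5 - 0.9q.
Set SMB = MC: 239.5 - 0.9q = 59.1 + 2.2q → q* = 58.1935.
The Pigouvian subsidy equals MEB at q*: 9.5 + 0.4×58.1935 = 32.7774.

subsidy = £32.8 per unit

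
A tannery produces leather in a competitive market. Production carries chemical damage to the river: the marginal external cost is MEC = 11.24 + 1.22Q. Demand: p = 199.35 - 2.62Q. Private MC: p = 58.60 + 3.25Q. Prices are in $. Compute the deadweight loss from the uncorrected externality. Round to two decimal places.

DWL = $115.63

Market equilibrium (private): 58.60 + 3.25Q = 199.35 - 2.62Q → Q_m = 23.9779.
Social marginal cost = private MC + MEC = 69.84 + 4.47Q.
Set SMC = demand: 69.84 + 4.47Q = 199.35 - 2.62Q → Q* = 18.2666.
The loss is the area between SMC and demand from Q* to Q_m; with linear curves that's a triangle of height MEC(Q_m).
DWL = ½ × 5.7113 × 40.4930 = 115.6338.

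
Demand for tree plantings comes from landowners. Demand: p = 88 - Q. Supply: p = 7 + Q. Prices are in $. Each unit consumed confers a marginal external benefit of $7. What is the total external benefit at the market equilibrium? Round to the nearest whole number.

$284

Market equilibrium (private): 7 + Q = 88 - Q → Q_m = 40.5000.
Total external benefit = MEB × Q_m = 7 × 40.5000 = 283.5000.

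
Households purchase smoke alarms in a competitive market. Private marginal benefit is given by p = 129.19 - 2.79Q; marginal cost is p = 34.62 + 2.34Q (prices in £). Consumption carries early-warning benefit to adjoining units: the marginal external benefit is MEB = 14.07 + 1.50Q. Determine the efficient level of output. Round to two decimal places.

Q* = 29.93

Social marginal benefit = demand + MEB = 143.26 - 1.29Q.
Set SMB = MC: 143.26 - 1.29Q = 34.62 + 2.34Q → Q* = 29.9284.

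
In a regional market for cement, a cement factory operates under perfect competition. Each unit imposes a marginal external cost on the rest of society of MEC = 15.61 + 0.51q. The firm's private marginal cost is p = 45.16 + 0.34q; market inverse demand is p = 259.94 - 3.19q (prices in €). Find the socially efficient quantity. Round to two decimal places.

Social marginal cost = private MC + MEC = 60.77 + 0.85q.
Set SMC = demand: 60.77 + 0.85q = 259.94 - 3.19q → q* = 49.2995.

q* = 49.30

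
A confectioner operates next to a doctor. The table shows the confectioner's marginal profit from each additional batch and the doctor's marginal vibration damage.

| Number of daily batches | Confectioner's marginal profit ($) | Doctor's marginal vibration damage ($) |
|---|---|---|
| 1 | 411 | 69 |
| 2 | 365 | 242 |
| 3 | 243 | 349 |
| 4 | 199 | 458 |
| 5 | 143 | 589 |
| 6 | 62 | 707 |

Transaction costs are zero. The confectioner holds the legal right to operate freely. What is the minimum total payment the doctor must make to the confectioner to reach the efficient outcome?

Left alone the confectioner would choose level 6 (marginal profit stays positive).
Efficient level: k* = 2 (marginal profit ≥ marginal vibration damage through 2).
The doctor must at least cover the confectioner's forgone profit from cutting 6→2: 243 + 199 + 143 + 62 = 647.

$647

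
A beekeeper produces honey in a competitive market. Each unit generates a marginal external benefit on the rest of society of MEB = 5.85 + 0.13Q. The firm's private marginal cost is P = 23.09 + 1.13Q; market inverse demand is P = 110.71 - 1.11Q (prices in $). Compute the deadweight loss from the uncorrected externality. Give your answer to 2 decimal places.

DWL = $28.34

Market equilibrium (private): 23.09 + 1.13Q = 110.71 - 1.11Q → Q_m = 39.1161.
Social marginal cost = private MC − MEB = 17.24 + Q.
Set SMC = demand: 17.24 + Q = 110.71 - 1.11Q → Q* = 44.2986.
The loss is the area between SMC and demand from Q* to Q_m; with linear curves that's a triangle of height MEB(Q_m).
DWL = ½ × 5.1825 × 10.9351 = 28.3356.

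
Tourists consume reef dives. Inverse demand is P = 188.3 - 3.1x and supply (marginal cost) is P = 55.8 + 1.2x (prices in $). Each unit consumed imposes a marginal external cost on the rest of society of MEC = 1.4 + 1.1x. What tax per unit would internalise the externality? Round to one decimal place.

Social marginal benefit = demand − MEC = 186.9 - 4.2x.
Set SMB = MC: 186.9 - 4.2x = 55.8 + 1.2x → x* = 24.2778.
The Pigouvian tax equals MEC at x*: 1.4 + 1.1×24.2778 = 28.1056.

tax = $28.1 per unit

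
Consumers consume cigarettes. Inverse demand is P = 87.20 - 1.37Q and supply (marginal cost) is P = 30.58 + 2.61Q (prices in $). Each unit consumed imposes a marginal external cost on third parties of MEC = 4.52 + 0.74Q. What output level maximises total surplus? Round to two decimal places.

Q* = 11.04

Social marginal benefit = demand − MEC = 82.68 - 2.11Q.
Set SMB = MC: 82.68 - 2.11Q = 30.58 + 2.61Q → Q* = 11.0381.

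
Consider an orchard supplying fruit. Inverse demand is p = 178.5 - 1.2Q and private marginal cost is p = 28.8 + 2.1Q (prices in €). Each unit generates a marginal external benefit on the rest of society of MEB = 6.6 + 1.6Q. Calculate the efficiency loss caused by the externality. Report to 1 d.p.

DWL = €1844.0

Market equilibrium (private): 28.8 + 2.1Q = 178.5 - 1.2Q → Q_m = 45.3636.
Social marginal cost = private MC − MEB = 22.2 + 0.5Q.
Set SMC = demand: 22.2 + 0.5Q = 178.5 - 1.2Q → Q* = 91.9412.
Height of the DWL triangle at Q_m is demand(Q_m) − SMC(Q_m) = MEB(Q_m) = 79.1818.
DWL = ½ × 46.5776 × 79.1818 = 1844.0491.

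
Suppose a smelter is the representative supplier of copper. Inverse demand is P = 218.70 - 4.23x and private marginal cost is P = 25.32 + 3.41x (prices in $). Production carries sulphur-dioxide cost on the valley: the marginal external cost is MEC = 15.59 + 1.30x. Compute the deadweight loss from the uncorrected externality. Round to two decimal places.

Market equilibrium (private): 25.32 + 3.41x = 218.70 - 4.23x → x_m = 25.3115.
Social marginal cost = private MC + MEC = 40.91 + 4.71x.
Set SMC = demand: 40.91 + 4.71x = 218.70 - 4.23x → x* = 19.8870.
Height of the DWL triangle at x_m is SMC(x_m) − demand(x_m) = MEC(x_m) = 48.4950.
DWL = ½ × 5.4245 × 48.4950 = 131.5306.

DWL = $131.53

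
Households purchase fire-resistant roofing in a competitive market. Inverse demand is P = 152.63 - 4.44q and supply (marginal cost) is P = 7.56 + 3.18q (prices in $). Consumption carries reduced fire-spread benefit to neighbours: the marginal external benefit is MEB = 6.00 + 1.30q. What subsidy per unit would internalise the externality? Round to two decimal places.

subsidy = $37.07 per unit

Social marginal benefit = demand + MEB = 158.63 - 3.14q.
Set SMB = MC: 158.63 - 3.14q = 7.56 + 3.18q → q* = 23.9035.
The Pigouvian subsidy equals MEB at q*: 6.00 + 1.30×23.9035 = 37.0746.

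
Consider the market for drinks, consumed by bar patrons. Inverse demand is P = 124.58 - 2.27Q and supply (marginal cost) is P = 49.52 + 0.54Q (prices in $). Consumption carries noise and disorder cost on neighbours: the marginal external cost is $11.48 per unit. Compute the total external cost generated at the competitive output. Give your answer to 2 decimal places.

$306.65

Market equilibrium (private): 49.52 + 0.54Q = 124.58 - 2.27Q → Q_m = 26.7117.
Total external cost = MEC × Q_m = 11.48 × 26.7117 = 306.6503.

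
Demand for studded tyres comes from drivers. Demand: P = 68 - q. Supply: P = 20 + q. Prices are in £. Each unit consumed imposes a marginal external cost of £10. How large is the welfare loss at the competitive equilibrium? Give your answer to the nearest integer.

Market equilibrium (private): 20 + q = 68 - q → q_m = 24.0000.
Social marginal benefit = demand − MEC = 58 - q.
Set SMB = MC: 58 - q = 20 + q → q* = 19.0000.
Height of the DWL triangle at q_m is MC(q_m) − SMB(q_m) = MEC(q_m) = 10.0000.
DWL = ½ × 5.0000 × 10.0000 = 25.0000.

DWL = £25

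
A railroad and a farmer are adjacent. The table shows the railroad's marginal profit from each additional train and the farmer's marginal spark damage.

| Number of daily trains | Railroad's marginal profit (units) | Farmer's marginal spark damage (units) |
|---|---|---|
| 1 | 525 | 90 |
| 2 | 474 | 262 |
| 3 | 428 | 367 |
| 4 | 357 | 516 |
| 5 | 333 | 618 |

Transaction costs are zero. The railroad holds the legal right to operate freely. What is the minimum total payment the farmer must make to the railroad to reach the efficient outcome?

690

Left alone the railroad would choose level 5 (marginal profit stays positive).
Efficient level: k* = 3 (marginal profit ≥ marginal spark damage through 3).
The farmer must at least cover the railroad's forgone profit from cutting 5→3: 357 + 333 = 690.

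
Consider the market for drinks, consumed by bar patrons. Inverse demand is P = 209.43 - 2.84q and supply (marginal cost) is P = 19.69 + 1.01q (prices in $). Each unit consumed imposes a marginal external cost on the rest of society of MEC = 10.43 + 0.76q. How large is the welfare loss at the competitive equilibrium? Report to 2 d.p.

DWL = $248.70

Market equilibrium (private): 19.69 + 1.01q = 209.43 - 2.84q → q_m = 49.2831.
Social marginal benefit = demand − MEC = 199.00 - 3.60q.
Set SMB = MC: 199.00 - 3.60q = 19.69 + 1.01q → q* = 38.8959.
The loss is the area between SMB and MC from q* to q_m; with linear curves that's a triangle of height MEC(q_m).
DWL = ½ × 10.3872 × 47.8852 = 248.6966.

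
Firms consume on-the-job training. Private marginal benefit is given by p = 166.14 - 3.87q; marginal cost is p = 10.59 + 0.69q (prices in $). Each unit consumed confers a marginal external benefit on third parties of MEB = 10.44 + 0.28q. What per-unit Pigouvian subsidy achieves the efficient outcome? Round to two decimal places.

subsidy = $21.30 per unit

Social marginal benefit = demand + MEB = 176.58 - 3.59q.
Set SMB = MC: 176.58 - 3.59q = 10.59 + 0.69q → q* = 38.7827.
The Pigouvian subsidy equals MEB at q*: 10.44 + 0.28×38.7827 = 21.2992.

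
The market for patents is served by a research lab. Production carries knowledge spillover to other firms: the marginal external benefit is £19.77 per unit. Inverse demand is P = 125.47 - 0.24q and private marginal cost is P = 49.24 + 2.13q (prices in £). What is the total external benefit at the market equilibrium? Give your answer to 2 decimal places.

£635.89

Market equilibrium (private): 49.24 + 2.13q = 125.47 - 0.24q → q_m = 32.1646.
Total external benefit = MEB × q_m = 19.77 × 32.1646 = 635.8941.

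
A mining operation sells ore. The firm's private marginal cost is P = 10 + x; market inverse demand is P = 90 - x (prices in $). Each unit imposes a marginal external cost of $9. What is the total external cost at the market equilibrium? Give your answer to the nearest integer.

$360

Market equilibrium (private): 10 + x = 90 - x → x_m = 40.0000.
Total external cost = MEC × x_m = 9 × 40.0000 = 360.0000.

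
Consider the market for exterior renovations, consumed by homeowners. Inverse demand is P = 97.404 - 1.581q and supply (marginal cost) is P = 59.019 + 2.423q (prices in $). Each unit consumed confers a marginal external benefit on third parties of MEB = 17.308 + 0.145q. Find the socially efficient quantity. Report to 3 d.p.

q* = 14.432

Social marginal benefit = demand + MEB = 114.712 - 1.436q.
Set SMB = MC: 114.712 - 1.436q = 59.019 + 2.423q → q* = 14.4320.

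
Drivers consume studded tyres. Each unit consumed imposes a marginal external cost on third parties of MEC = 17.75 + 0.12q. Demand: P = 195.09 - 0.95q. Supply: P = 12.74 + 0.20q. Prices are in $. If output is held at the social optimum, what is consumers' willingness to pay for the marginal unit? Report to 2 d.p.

P = $71.96

Social marginal benefit = demand − MEC = 177.34 - 1.07q.
Set SMB = MC: 177.34 - 1.07q = 12.74 + 0.20q → q* = 129.6063.
Consumer price on the demand curve at q*: 195.09 − 0.95×129.6063 = 71.9640.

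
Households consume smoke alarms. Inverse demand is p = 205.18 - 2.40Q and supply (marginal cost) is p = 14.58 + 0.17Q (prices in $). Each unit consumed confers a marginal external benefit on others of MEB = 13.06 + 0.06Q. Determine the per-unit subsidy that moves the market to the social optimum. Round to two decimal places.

Social marginal benefit = demand + MEB = 218.24 - 2.34Q.
Set SMB = MC: 218.24 - 2.34Q = 14.58 + 0.17Q → Q* = 81.1394.
The Pigouvian subsidy equals MEB at Q*: 13.06 + 0.06×81.1394 = 17.9284.

subsidy = $17.93 per unit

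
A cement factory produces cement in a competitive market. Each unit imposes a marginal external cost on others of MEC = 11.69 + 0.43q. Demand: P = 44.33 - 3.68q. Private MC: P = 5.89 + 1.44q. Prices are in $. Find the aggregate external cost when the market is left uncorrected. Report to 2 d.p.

Market equilibrium (private): 5.89 + 1.44q = 44.33 - 3.68q → q_m = 7.5078.
Total external cost = ∫₀^{q_m} (11.69 + 0.43q) dq = 11.69×7.5078 + ½×0.43×7.5078² = 99.8851.

$99.89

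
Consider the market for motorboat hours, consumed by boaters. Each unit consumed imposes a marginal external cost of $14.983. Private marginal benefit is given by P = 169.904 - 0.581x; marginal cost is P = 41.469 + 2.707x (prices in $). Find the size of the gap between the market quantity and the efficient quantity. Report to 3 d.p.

Market equilibrium (private): 41.469 + 2.707x = 169.904 - 0.581x → x_m = 39.0617.
Social marginal benefit = demand − MEC = 154.921 - 0.581x.
Set SMB = MC: 154.921 - 0.581x = 41.469 + 2.707x → x* = 34.5049.
Gap = |39.0617 − 34.5049| = 4.5568.

4.557 units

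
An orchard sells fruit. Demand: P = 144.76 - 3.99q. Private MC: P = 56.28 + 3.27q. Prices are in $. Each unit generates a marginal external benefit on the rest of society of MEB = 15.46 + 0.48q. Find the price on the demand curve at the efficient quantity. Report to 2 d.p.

P = $83.59

Social marginal cost = private MC − MEB = 40.82 + 2.79q.
Set SMC = demand: 40.82 + 2.79q = 144.76 - 3.99q → q* = 15.3304.
Consumer price on the demand curve at q*: 144.76 − 3.99×15.3304 = 83.5917.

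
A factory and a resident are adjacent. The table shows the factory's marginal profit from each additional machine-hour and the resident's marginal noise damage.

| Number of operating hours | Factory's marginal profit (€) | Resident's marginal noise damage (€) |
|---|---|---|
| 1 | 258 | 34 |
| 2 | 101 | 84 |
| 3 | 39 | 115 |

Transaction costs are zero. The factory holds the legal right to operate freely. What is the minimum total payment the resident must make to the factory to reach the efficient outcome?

Left alone the factory would choose level 3 (marginal profit stays positive).
Efficient level: k* = 2 (marginal profit ≥ marginal noise damage through 2).
The resident must at least cover the factory's forgone profit from cutting 3→2: 39 = 39.

€39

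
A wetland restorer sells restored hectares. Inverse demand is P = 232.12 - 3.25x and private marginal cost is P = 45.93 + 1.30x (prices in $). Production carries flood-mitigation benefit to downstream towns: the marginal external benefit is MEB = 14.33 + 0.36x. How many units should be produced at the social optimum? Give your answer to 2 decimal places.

x* = 47.86

Social marginal cost = private MC − MEB = 31.60 + 0.94x.
Set SMC = demand: 31.60 + 0.94x = 232.12 - 3.25x → x* = 47.8568.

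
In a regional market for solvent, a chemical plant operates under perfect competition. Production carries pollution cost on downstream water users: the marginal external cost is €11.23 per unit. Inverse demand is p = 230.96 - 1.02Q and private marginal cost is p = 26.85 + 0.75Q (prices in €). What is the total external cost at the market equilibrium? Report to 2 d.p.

€1295.00

Market equilibrium (private): 26.85 + 0.75Q = 230.96 - 1.02Q → Q_m = 115.3164.
Total external cost = MEC × Q_m = 11.23 × 115.3164 = 1295.0032.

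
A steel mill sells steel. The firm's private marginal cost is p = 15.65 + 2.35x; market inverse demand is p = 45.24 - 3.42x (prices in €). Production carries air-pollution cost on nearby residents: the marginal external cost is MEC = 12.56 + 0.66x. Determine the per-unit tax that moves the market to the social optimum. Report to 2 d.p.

tax = €14.31 per unit

Social marginal cost = private MC + MEC = 28.21 + 3.01x.
Set SMC = demand: 28.21 + 3.01x = 45.24 - 3.42x → x* = 2.6485.
The Pigouvian tax equals MEC at x*: 12.56 + 0.66×2.6485 = 14.3080.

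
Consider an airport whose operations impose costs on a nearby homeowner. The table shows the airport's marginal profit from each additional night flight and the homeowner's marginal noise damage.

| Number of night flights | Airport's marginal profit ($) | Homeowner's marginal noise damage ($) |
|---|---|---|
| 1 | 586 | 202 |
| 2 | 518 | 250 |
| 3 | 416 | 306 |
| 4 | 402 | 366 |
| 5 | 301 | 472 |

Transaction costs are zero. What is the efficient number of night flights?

Bargaining reaches the level where marginal profit last exceeds marginal noise damage.
That holds through level 4 (402 ≥ 366) but not at 5 (301 < 472).

4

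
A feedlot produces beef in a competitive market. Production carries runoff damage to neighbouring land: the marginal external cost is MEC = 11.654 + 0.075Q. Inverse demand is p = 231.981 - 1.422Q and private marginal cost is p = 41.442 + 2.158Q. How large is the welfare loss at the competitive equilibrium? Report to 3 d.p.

Market equilibrium (private): 41.442 + 2.158Q = 231.981 - 1.422Q → Q_m = 53.2232.
Social marginal cost = private MC + MEC = 53.096 + 2.233Q.
Set SMC = demand: 53.096 + 2.233Q = 231.981 - 1.422Q → Q* = 48.9425.
The welfare-loss triangle has base |Q_m − Q*| and height MEC(Q_m) (the vertical gap between SMC and demand is zero at Q* and MEC at Q_m).
DWL = ½ × 4.2807 × 15.6457 = 33.4873.

DWL = 33.487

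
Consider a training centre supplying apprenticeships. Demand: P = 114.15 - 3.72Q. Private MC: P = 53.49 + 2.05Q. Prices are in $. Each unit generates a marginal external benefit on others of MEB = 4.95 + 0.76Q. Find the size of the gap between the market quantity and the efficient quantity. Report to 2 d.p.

2.58 units

Market equilibrium (private): 53.49 + 2.05Q = 114.15 - 3.72Q → Q_m = 10.5130.
Social marginal cost = private MC − MEB = 48.54 + 1.29Q.
Set SMC = demand: 48.54 + 1.29Q = 114.15 - 3.72Q → Q* = 13.0958.
Gap = |10.5130 − 13.0958| = 2.5828.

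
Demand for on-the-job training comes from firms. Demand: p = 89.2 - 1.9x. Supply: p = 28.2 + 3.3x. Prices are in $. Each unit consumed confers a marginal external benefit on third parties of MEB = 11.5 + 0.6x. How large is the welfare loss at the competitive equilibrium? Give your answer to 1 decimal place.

Market equilibrium (private): 28.2 + 3.3x = 89.2 - 1.9x → x_m = 11.7308.
Social marginal benefit = demand + MEB = 100.7 - 1.3x.
Set SMB = MC: 100.7 - 1.3x = 28.2 + 3.3x → x* = 15.7609.
Between x* and x_m the wedge SMB − MC runs linearly from 0 to MEB(x_m), so the loss is a triangle.
DWL = ½ × 4.0301 × 18.5385 = 37.3560.

DWL = $37.4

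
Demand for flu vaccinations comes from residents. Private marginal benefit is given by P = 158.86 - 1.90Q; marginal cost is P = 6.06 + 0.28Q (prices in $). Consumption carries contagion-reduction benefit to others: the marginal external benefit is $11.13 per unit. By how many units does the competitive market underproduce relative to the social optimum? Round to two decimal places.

5.11 units

Market equilibrium (private): 6.06 + 0.28Q = 158.86 - 1.90Q → Q_m = 70.0917.
Social marginal benefit = demand + MEB = 169.99 - 1.90Q.
Set SMB = MC: 169.99 - 1.90Q = 6.06 + 0.28Q → Q* = 75.1972.
Gap = |70.0917 − 75.1972| = 5.1055.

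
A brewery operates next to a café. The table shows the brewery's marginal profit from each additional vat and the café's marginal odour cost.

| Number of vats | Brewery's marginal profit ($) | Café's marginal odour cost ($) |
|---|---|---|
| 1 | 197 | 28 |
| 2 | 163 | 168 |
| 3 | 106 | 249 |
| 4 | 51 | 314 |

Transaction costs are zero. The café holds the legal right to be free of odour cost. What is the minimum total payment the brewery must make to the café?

$28

Efficient level: marginal profit ≥ marginal odour cost through level 1, so k* = 1.
With the café holding the right, the brewery must at least compensate total damage at k*: 28 = 28.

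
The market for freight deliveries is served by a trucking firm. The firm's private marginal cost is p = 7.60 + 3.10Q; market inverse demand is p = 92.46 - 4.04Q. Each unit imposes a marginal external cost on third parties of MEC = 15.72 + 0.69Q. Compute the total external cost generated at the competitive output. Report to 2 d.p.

235.57

Market equilibrium (private): 7.60 + 3.10Q = 92.46 - 4.04Q → Q_m = 11.8852.
Total external cost = ∫₀^{Q_m} (15.72 + 0.69Q) dQ = 15.72×11.8852 + ½×0.69×11.8852² = 235.5693.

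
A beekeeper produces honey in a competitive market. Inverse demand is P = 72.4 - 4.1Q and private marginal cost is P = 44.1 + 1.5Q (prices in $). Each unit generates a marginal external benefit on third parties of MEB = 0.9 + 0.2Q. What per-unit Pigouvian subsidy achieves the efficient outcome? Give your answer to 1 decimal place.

subsidy = $2.0 per unit

Social marginal cost = private MC − MEB = 43.2 + 1.3Q.
Set SMC = demand: 43.2 + 1.3Q = 72.4 - 4.1Q → Q* = 5.4074.
The Pigouvian subsidy equals MEB at Q*: 0.9 + 0.2×5.4074 = 1.9815.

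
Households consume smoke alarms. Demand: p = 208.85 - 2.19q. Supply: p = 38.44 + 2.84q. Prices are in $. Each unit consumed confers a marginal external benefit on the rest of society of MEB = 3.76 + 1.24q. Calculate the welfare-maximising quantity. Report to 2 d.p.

q* = 45.96

Social marginal benefit = demand + MEB = 212.61 - 0.95q.
Set SMB = MC: 212.61 - 0.95q = 38.44 + 2.84q → q* = 45.9551.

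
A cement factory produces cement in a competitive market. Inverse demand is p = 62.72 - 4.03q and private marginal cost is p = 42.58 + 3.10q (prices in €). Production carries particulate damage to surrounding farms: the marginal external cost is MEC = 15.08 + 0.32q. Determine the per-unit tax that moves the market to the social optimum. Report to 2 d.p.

tax = €15.30 per unit

Social marginal cost = private MC + MEC = 57.66 + 3.42q.
Set SMC = demand: 57.66 + 3.42q = 62.72 - 4.03q → q* = 0.6792.
The Pigouvian tax equals MEC at q*: 15.08 + 0.32×0.6792 = 15.2973.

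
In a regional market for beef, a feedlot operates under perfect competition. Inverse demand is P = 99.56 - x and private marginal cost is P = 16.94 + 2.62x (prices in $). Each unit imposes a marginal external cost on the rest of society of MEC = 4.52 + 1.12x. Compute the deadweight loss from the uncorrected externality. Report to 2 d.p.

Market equilibrium (private): 16.94 + 2.62x = 99.56 - x → x_m = 22.8232.
Social marginal cost = private MC + MEC = 21.46 + 3.74x.
Set SMC = demand: 21.46 + 3.74x = 99.56 - x → x* = 16.4768.
Between x* and x_m the wedge SMC − demand runs linearly from 0 to MEC(x_m), so the loss is a triangle.
DWL = ½ × 6.3464 × 30.0820 = 95.4562.

DWL = $95.46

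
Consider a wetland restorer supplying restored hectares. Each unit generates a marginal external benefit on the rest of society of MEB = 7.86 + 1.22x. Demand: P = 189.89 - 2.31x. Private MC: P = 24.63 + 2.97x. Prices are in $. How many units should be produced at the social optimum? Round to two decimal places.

x* = 42.64

Social marginal cost = private MC − MEB = 16.77 + 1.75x.
Set SMC = demand: 16.77 + 1.75x = 189.89 - 2.31x → x* = 42.6404.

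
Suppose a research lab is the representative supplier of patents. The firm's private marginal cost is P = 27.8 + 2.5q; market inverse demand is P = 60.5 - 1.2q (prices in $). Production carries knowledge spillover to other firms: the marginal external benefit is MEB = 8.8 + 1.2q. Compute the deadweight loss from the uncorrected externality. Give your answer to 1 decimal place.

Market equilibrium (private): 27.8 + 2.5q = 60.5 - 1.2q → q_m = 8.8378.
Social marginal cost = private MC − MEB = 19.0 + 1.3q.
Set SMC = demand: 19.0 + 1.3q = 60.5 - 1.2q → q* = 16.6000.
The loss is the area between SMC and demand from q* to q_m; with linear curves that's a triangle of height MEB(q_m).
DWL = ½ × 7.7622 × 19.4054 = 75.3143.

DWL = $75.3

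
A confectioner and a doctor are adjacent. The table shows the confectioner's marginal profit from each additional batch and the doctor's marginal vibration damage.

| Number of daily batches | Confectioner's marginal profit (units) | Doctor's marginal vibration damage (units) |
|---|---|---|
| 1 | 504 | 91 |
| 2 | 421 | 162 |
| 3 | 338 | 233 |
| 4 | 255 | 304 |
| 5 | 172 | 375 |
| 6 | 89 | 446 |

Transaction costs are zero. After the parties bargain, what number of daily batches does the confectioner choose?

3

Bargaining reaches the level where marginal profit last exceeds marginal vibration damage.
That holds through level 3 (338 ≥ 233) but not at 4 (255 < 304).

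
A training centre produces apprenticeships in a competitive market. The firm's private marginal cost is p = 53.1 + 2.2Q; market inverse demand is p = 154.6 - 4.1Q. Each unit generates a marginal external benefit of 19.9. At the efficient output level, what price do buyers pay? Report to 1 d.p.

Social marginal cost = private MC − MEB = 33.2 + 2.2Q.
Set SMC = demand: 33.2 + 2.2Q = 154.6 - 4.1Q → Q* = 19.2698.
Consumer price on the demand curve at Q*: 154.6 − 4.1×19.2698 = 75.5938.

P = 75.6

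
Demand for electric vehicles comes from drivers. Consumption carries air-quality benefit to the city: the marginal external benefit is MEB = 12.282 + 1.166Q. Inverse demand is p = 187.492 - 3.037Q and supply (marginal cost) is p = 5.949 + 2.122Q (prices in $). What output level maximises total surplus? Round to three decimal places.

Q* = 48.541

Social marginal benefit = demand + MEB = 199.774 - 1.871Q.
Set SMB = MC: 199.774 - 1.871Q = 5.949 + 2.122Q → Q* = 48.5412.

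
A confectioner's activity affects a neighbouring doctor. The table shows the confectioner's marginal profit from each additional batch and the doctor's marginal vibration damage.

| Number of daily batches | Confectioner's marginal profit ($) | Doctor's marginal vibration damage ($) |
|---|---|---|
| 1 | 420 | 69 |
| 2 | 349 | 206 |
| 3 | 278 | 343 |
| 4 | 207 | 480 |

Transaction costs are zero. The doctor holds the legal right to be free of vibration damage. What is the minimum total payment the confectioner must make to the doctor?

Efficient level: marginal profit ≥ marginal vibration damage through level 2, so k* = 2.
With the doctor holding the right, the confectioner must at least compensate total damage at k*: 69 + 206 = 275.

$275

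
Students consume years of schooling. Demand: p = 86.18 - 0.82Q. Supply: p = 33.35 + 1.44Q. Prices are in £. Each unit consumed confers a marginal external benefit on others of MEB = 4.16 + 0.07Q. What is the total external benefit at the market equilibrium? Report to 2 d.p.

£116.37

Market equilibrium (private): 33.35 + 1.44Q = 86.18 - 0.82Q → Q_m = 23.3761.
Total external benefit = ∫₀^{Q_m} (4.16 + 0.07Q) dQ = 4.16×23.3761 + ½×0.07×23.3761² = 116.3700.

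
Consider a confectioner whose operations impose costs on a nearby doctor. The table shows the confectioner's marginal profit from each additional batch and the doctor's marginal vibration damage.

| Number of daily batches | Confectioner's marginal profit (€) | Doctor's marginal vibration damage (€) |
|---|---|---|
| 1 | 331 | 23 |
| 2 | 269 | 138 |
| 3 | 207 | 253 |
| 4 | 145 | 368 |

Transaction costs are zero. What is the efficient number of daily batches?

2

Bargaining reaches the level where marginal profit last exceeds marginal vibration damage.
That holds through level 2 (269 ≥ 138) but not at 3 (207 < 253).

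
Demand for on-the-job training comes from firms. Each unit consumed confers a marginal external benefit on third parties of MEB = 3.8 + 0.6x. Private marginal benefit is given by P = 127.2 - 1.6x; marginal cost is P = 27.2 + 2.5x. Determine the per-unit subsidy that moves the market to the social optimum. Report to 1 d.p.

Social marginal benefit = demand + MEB = 131.0 - x.
Set SMB = MC: 131.0 - x = 27.2 + 2.5x → x* = 29.6571.
The Pigouvian subsidy equals MEB at x*: 3.8 + 0.6×29.6571 = 21.5943.

subsidy = 21.6 per unit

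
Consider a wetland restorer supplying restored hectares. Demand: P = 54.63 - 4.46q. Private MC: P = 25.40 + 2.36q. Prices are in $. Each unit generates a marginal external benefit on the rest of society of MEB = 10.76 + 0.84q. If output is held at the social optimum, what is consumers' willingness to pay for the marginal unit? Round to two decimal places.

Social marginal cost = private MC − MEB = 14.64 + 1.52q.
Set SMC = demand: 14.64 + 1.52q = 54.63 - 4.46q → q* = 6.6873.
Consumer price on the demand curve at q*: 54.63 − 4.46×6.6873 = 24.8046.

P = $24.80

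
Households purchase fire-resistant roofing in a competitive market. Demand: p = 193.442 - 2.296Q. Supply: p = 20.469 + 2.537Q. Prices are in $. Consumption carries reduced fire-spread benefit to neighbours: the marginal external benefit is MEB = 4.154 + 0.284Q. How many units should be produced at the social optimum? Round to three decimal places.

Social marginal benefit = demand + MEB = 197.596 - 2.012Q.
Set SMB = MC: 197.596 - 2.012Q = 20.469 + 2.537Q → Q* = 38.9376.

Q* = 38.938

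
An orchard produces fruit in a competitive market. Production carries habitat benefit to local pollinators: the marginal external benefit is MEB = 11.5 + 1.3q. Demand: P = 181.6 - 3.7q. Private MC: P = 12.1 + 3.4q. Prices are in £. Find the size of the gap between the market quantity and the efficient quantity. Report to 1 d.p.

Market equilibrium (private): 12.1 + 3.4q = 181.6 - 3.7q → q_m = 23.8732.
Social marginal cost = private MC − MEB = 0.6 + 2.1q.
Set SMC = demand: 0.6 + 2.1q = 181.6 - 3.7q → q* = 31.2069.
Gap = |23.8732 − 31.2069| = 7.3337.

7.3 units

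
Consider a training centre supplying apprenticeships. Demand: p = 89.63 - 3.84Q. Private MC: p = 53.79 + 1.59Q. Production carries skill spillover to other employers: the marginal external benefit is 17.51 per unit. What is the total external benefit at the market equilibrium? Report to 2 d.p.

115.57

Market equilibrium (private): 53.79 + 1.59Q = 89.63 - 3.84Q → Q_m = 6.6004.
Total external benefit = MEB × Q_m = 17.51 × 6.6004 = 115.5730.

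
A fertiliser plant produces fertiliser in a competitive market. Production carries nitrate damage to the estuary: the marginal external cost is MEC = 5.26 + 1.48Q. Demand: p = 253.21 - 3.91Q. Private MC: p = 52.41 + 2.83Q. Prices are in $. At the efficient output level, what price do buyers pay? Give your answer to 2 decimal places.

P = $160.20

Social marginal cost = private MC + MEC = 57.67 + 4.31Q.
Set SMC = demand: 57.67 + 4.31Q = 253.21 - 3.91Q → Q* = 23.7883.
Consumer price on the demand curve at Q*: 253.21 − 3.91×23.7883 = 160.1977.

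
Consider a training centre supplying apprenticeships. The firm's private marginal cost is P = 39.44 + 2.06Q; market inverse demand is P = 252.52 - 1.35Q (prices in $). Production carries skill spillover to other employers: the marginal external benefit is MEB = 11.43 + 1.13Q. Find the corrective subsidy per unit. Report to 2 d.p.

Social marginal cost = private MC − MEB = 28.01 + 0.93Q.
Set SMC = demand: 28.01 + 0.93Q = 252.52 - 1.35Q → Q* = 98.4693.
The Pigouvian subsidy equals MEB at Q*: 11.43 + 1.13×98.4693 = 122.7003.

subsidy = $122.70 per unit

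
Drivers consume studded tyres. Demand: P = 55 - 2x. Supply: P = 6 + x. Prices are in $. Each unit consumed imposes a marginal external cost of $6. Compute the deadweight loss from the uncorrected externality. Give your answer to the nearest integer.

Market equilibrium (private): 6 + x = 55 - 2x → x_m = 16.3333.
Social marginal benefit = demand − MEC = 49 - 2x.
Set SMB = MC: 49 - 2x = 6 + x → x* = 14.3333.
Height of the DWL triangle at x_m is MC(x_m) − SMB(x_m) = MEC(x_m) = 6.0000.
DWL = ½ × 2.0000 × 6.0000 = 6.0000.

DWL = $6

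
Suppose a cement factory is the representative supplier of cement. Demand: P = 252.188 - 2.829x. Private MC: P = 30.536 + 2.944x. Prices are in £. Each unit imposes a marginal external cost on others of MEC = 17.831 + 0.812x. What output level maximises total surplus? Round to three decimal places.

x* = 30.952

Social marginal cost = private MC + MEC = 48.367 + 3.756x.
Set SMC = demand: 48.367 + 3.756x = 252.188 - 2.829x → x* = 30.9523.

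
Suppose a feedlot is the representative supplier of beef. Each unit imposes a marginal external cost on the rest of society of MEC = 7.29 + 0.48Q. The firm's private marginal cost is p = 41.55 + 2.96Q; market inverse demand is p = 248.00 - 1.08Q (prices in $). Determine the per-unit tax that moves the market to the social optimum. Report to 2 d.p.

Social marginal cost = private MC + MEC = 48.84 + 3.44Q.
Set SMC = demand: 48.84 + 3.44Q = 248.00 - 1.08Q → Q* = 44.0619.
The Pigouvian tax equals MEC at Q*: 7.29 + 0.48×44.0619 = 28.4397.

tax = $28.44 per unit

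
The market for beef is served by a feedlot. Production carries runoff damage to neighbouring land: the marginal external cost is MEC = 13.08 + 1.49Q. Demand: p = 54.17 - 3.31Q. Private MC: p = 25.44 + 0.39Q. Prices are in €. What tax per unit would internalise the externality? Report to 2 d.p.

Social marginal cost = private MC + MEC = 38.52 + 1.88Q.
Set SMC = demand: 38.52 + 1.88Q = 54.17 - 3.31Q → Q* = 3.0154.
The Pigouvian tax equals MEC at Q*: 13.08 + 1.49×3.0154 = 17.5729.

tax = €17.57 per unit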